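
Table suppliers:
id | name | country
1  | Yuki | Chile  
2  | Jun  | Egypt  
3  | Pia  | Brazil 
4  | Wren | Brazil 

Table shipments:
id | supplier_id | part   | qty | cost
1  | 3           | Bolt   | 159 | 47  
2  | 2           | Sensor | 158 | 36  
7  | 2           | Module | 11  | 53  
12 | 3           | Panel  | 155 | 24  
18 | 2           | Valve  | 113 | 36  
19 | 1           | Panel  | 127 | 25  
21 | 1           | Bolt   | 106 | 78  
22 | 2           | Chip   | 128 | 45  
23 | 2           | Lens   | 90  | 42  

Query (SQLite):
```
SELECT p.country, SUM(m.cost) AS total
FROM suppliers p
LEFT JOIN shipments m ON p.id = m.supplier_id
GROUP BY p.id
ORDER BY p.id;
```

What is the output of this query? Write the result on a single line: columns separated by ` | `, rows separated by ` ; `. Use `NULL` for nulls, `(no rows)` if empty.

LEFT JOIN keeps every suppliers row; unmatched ones get NULL for shipments columns.
Group by suppliers.id and compute SUM(m.cost). SUM over an all-NULL group is NULL.
  1: ids {19, 21} → SUM(m.cost)=103
  2: ids {2, 7, 18, 22, 23} → SUM(m.cost)=212
  3: ids {1, 12} → SUM(m.cost)=71
  4: ids {—} → SUM(m.cost)=NULL

Chile | 103 ; Egypt | 212 ; Brazil | 71 ; Brazil | NULL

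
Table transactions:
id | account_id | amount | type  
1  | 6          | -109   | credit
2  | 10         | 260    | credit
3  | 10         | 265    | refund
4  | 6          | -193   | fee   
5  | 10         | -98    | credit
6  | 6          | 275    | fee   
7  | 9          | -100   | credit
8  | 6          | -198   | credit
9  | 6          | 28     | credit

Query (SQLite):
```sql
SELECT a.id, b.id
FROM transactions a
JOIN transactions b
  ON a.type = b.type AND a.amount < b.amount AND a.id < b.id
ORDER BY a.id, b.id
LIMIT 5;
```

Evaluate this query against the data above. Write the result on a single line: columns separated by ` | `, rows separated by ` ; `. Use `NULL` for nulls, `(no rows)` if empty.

1 | 2 ; 1 | 5 ; 1 | 7 ; 1 | 9 ; 4 | 6

Pairs (a,b) with same type, a.amount < b.amount, a.id < b.id.
type groups: credit:{1,2,5,7,8,9} fee:{4,6} refund:{3}
Ordered by (a.id, b.id); first 5.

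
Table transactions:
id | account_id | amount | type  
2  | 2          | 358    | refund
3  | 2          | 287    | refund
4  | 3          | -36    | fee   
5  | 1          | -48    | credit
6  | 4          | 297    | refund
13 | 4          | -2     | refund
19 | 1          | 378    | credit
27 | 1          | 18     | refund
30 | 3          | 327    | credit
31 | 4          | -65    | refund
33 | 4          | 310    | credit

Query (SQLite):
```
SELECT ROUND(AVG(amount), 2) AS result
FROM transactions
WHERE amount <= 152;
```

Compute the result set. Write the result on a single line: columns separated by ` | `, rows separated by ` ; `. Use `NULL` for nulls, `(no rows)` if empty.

Rows where amount <= 152 → amount values: [-36, -48, -2, 18, -65].
AVG = -133 / 5 (rounded to 2 dp).

-26.6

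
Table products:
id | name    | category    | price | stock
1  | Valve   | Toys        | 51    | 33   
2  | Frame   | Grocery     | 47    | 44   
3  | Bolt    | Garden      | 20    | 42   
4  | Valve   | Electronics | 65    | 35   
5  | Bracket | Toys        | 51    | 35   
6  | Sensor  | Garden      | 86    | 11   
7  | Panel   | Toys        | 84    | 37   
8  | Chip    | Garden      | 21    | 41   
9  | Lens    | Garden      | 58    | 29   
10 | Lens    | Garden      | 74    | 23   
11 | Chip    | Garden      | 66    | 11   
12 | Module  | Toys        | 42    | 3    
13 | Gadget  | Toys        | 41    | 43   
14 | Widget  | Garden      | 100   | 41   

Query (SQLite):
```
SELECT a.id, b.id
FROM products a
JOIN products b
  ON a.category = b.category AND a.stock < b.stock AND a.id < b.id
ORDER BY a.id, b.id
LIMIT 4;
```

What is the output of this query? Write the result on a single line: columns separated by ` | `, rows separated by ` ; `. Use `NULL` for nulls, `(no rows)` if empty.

Pairs (a,b) with same category, a.stock < b.stock, a.id < b.id.
category groups: Electronics:{4} Garden:{3,6,8,9,10,11,14} Grocery:{2} Toys:{1,5,7,12,13}
Ordered by (a.id, b.id); first 4.

1 | 5 ; 1 | 7 ; 1 | 13 ; 5 | 7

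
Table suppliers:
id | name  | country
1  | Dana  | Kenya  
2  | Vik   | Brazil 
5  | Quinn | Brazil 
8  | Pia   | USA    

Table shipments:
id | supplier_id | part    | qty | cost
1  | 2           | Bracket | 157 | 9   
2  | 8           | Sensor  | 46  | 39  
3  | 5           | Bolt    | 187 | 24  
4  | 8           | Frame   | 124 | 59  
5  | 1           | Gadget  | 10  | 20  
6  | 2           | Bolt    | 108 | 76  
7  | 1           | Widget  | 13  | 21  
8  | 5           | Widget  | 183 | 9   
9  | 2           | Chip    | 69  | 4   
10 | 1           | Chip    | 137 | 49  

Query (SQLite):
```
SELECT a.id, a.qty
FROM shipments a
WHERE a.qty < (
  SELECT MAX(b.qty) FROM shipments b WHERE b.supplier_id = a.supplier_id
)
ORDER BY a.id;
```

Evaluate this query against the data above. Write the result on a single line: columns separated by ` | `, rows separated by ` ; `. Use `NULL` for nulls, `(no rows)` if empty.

2 | 46 ; 5 | 10 ; 6 | 108 ; 7 | 13 ; 8 | 183 ; 9 | 69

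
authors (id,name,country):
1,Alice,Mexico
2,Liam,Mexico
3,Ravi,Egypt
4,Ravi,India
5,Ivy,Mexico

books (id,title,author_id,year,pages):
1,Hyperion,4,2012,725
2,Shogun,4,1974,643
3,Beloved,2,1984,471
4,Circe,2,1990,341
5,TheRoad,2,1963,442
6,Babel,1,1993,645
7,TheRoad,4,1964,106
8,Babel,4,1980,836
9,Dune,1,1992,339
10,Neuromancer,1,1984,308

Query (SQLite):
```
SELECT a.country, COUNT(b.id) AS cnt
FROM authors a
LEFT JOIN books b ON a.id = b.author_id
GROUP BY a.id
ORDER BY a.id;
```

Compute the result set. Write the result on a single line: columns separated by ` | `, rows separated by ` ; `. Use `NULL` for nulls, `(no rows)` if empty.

Mexico | 3 ; Mexico | 3 ; Egypt | 0 ; India | 4 ; Mexico | 0

LEFT JOIN keeps every authors row; unmatched ones get NULL for books columns.
Group by authors.id and compute COUNT(b.id). COUNT(col) of an all-NULL group is 0.
  1: ids {6, 9, 10} → COUNT(b.id)=3
  2: ids {3, 4, 5} → COUNT(b.id)=3
  3: ids {—} → COUNT(b.id)=0
  4: ids {1, 2, 7, 8} → COUNT(b.id)=4
  5: ids {—} → COUNT(b.id)=0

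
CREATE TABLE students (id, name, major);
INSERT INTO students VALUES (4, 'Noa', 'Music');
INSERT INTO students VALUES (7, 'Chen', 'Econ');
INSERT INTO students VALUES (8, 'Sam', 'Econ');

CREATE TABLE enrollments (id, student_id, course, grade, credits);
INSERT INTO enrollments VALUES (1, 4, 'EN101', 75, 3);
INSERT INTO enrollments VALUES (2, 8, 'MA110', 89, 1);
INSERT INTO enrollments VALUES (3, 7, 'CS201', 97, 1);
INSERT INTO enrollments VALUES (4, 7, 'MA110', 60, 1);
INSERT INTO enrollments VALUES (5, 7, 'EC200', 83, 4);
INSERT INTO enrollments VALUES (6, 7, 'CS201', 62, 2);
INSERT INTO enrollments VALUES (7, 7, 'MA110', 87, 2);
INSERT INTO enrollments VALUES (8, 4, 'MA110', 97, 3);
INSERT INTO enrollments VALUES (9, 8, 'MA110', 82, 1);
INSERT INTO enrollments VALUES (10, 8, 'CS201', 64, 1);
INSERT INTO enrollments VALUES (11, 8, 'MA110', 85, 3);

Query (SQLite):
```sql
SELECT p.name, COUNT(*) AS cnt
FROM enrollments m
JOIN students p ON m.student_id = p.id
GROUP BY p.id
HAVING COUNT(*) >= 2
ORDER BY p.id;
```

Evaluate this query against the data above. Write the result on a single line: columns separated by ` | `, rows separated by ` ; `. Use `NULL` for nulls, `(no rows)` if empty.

Noa | 2 ; Chen | 5 ; Sam | 4

Join each enrollments row to its students via student_id.
Group joined rows by students.id; compute COUNT(*) per group.
HAVING: keep groups with count ≥ 2.
  4: ids {1, 8} → COUNT(*)=2
  7: ids {3, 4, 5, 6, 7} → COUNT(*)=5
  8: ids {2, 9, 10, 11} → COUNT(*)=4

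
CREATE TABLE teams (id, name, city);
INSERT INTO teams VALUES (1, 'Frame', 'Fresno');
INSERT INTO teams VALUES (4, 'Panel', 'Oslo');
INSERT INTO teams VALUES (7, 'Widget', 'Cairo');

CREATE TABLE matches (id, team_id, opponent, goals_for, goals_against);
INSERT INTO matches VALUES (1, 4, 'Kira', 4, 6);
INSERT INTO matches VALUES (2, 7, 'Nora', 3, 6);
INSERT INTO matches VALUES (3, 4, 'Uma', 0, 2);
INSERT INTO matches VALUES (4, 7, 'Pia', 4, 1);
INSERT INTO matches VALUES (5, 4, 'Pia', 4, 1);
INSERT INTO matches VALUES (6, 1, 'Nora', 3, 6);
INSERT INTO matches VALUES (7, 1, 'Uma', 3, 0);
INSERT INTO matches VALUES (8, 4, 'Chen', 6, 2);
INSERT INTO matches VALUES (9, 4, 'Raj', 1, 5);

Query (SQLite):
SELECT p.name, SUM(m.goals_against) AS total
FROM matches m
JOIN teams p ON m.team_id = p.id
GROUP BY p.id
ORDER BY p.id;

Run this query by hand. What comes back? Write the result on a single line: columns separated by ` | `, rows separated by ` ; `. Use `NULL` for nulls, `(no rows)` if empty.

Frame | 6 ; Panel | 16 ; Widget | 7

Join each matches row to its teams via team_id.
Group joined rows by teams.id; compute SUM(m.goals_against) per group.
  1: ids {6, 7} → SUM(m.goals_against)=6
  4: ids {1, 3, 5, 8, 9} → SUM(m.goals_against)=16
  7: ids {2, 4} → SUM(m.goals_against)=7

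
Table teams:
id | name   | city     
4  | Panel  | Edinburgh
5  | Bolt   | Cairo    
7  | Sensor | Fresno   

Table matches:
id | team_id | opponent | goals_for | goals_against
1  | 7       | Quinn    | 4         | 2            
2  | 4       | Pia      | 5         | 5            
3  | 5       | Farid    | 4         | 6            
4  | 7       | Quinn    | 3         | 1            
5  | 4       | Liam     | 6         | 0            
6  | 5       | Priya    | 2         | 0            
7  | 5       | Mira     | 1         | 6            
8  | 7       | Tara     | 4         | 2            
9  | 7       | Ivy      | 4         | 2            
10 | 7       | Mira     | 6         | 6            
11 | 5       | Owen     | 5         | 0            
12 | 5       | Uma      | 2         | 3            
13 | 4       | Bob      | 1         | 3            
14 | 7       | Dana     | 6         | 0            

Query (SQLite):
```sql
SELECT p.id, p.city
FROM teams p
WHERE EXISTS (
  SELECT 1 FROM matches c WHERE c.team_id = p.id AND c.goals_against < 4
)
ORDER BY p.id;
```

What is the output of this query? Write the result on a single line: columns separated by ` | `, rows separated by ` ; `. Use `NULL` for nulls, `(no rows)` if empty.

For each teams row, check whether any matches with matching team_id has goals_against < 4.
Keep rows where that is true.

4 | Edinburgh ; 5 | Cairo ; 7 | Fresno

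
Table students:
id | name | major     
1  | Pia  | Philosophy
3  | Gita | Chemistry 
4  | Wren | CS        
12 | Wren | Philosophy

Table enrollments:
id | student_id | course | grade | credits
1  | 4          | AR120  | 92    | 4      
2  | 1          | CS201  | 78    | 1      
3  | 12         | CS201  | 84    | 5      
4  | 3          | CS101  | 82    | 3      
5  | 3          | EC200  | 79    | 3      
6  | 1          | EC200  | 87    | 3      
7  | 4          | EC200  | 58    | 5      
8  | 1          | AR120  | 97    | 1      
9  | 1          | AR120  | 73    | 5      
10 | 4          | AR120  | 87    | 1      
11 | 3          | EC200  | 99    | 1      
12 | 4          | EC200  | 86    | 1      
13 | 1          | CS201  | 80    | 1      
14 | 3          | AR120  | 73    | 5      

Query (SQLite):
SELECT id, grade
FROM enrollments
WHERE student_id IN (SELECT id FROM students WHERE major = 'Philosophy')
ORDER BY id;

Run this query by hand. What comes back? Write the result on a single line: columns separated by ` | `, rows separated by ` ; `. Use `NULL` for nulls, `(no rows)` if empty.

2 | 78 ; 3 | 84 ; 6 | 87 ; 8 | 97 ; 9 | 73 ; 13 | 80

Inner query: students.id where major = 'Philosophy'.
Outer: keep enrollments rows whose student_id is in that set.
Inner query → {1, 12}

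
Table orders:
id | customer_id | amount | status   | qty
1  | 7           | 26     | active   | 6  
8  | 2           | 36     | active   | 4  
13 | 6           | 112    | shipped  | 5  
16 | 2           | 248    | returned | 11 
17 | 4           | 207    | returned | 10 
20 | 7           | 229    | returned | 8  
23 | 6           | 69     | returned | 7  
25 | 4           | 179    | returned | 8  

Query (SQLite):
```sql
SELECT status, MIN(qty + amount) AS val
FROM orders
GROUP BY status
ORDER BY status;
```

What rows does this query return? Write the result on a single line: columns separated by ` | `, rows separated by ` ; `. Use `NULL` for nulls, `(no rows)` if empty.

active | 32 ; returned | 76 ; shipped | 117

For each row compute qty + amount.
Group by status; take MIN of the expression per group.
  active: ids {1, 8} → MIN(qty + amount)=32
  returned: ids {16, 17, 20, 23, 25} → MIN(qty + amount)=76
  shipped: ids {13} → MIN(qty + amount)=117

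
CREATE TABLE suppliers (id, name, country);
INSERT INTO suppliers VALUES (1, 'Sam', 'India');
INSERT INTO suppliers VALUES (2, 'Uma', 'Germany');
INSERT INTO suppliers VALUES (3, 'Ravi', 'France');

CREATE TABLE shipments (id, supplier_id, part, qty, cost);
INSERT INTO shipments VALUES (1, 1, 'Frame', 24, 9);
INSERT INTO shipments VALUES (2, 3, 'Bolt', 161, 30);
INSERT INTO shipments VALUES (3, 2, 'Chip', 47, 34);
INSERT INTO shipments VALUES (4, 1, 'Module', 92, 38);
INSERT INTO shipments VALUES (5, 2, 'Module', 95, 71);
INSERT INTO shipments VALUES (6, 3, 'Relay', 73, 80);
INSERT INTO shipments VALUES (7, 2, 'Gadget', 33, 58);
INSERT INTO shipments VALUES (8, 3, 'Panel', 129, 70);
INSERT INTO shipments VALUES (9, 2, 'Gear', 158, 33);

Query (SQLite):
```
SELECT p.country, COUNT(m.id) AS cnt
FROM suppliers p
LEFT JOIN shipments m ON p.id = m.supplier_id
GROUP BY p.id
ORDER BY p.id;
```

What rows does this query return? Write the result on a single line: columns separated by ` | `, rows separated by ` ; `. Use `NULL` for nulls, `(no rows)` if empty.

India | 2 ; Germany | 4 ; France | 3

LEFT JOIN keeps every suppliers row; unmatched ones get NULL for shipments columns.
Group by suppliers.id and compute COUNT(m.id). COUNT(col) of an all-NULL group is 0.
  1: ids {1, 4} → COUNT(m.id)=2
  2: ids {3, 5, 7, 9} → COUNT(m.id)=4
  3: ids {2, 6, 8} → COUNT(m.id)=3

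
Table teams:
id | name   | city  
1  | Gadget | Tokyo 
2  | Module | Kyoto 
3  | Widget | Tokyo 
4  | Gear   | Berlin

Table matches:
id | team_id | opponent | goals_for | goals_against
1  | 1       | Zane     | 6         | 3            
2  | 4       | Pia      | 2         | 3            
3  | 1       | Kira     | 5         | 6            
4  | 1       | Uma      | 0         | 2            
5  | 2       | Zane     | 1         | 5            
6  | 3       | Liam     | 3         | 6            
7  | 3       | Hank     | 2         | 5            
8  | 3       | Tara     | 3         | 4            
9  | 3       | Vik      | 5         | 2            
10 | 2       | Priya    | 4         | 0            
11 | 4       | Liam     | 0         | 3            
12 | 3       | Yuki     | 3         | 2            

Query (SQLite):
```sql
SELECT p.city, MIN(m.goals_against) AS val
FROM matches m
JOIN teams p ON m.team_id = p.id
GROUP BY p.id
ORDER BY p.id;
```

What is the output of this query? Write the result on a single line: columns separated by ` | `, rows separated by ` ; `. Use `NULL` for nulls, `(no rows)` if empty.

Join each matches row to its teams via team_id.
Group joined rows by teams.id; compute MIN(m.goals_against) per group.
  1: ids {1, 3, 4} → MIN(m.goals_against)=2
  2: ids {5, 10} → MIN(m.goals_against)=0
  3: ids {6, 7, 8, 9, 12} → MIN(m.goals_against)=2
  4: ids {2, 11} → MIN(m.goals_against)=3

Tokyo | 2 ; Kyoto | 0 ; Tokyo | 2 ; Berlin | 3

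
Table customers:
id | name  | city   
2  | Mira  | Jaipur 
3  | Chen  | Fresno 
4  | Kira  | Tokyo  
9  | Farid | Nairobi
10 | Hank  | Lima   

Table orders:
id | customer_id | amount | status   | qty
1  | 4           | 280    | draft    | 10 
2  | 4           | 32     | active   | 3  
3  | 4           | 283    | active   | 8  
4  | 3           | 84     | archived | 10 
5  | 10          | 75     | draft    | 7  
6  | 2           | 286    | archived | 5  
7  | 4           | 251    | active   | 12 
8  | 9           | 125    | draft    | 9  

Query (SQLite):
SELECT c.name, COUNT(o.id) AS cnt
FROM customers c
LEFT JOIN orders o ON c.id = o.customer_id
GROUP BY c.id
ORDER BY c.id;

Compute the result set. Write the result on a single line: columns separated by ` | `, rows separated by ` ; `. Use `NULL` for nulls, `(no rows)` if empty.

LEFT JOIN keeps every customers row; unmatched ones get NULL for orders columns.
Group by customers.id and compute COUNT(o.id). COUNT(col) of an all-NULL group is 0.
  2: ids {6} → COUNT(o.id)=1
  3: ids {4} → COUNT(o.id)=1
  4: ids {1, 2, 3, 7} → COUNT(o.id)=4
  9: ids {8} → COUNT(o.id)=1
  10: ids {5} → COUNT(o.id)=1

Mira | 1 ; Chen | 1 ; Kira | 4 ; Farid | 1 ; Hank | 1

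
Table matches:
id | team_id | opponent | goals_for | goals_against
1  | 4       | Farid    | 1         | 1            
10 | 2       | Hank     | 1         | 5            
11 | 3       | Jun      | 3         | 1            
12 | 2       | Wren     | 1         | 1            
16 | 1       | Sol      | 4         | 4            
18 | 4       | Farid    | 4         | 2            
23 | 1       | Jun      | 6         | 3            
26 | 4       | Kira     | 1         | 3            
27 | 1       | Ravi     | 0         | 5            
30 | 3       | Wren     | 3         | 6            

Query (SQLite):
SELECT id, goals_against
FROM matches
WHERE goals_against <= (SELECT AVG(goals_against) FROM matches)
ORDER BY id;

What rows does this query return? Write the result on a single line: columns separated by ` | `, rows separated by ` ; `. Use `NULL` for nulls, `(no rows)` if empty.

Scalar subquery: AVG(goals_against) over all matches rows = 3.1.
Keep rows where goals_against <= that value.

1 | 1 ; 11 | 1 ; 12 | 1 ; 18 | 2 ; 23 | 3 ; 26 | 3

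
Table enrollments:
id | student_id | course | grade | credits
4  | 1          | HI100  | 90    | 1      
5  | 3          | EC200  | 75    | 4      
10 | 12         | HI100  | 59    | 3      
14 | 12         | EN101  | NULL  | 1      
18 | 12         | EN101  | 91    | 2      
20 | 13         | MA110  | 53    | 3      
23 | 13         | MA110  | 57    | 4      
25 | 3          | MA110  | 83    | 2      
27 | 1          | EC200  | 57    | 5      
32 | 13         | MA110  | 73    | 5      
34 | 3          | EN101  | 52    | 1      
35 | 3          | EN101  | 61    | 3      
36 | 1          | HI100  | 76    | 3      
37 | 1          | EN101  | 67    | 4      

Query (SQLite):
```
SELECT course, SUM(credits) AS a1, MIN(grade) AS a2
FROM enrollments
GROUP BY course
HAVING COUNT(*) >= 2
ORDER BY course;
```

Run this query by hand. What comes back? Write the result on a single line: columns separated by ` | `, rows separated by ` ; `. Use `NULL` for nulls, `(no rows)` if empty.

Group enrollments by course.
Per group compute: SUM(credits), MIN(grade).
HAVING: drop groups with fewer than 2 rows.
  EC200: ids {5, 27} → SUM(credits)=9, MIN(grade)=57
  EN101: ids {14, 18, 34, 35, 37} → SUM(credits)=11, MIN(grade)=52
  HI100: ids {4, 10, 36} → SUM(credits)=7, MIN(grade)=59
  MA110: ids {20, 23, 25, 32} → SUM(credits)=14, MIN(grade)=53

EC200 | 9 | 57 ; EN101 | 11 | 52 ; HI100 | 7 | 59 ; MA110 | 14 | 53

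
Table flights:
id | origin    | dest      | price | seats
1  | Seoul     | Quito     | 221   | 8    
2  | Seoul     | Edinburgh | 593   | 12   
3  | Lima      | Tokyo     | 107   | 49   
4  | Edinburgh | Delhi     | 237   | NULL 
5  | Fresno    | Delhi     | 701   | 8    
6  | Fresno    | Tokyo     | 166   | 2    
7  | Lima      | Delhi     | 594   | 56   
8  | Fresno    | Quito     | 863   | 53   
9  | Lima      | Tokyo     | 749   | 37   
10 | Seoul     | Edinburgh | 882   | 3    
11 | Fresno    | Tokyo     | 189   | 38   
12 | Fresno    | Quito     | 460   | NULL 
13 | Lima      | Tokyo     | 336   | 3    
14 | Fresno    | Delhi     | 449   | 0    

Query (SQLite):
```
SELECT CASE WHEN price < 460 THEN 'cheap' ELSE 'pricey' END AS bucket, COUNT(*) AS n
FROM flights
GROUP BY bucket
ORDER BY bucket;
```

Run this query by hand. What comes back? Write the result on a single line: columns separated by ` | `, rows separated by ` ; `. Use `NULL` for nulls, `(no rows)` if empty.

cheap | 7 ; pricey | 7

Bucket rows by price < 460 → 'cheap' else 'pricey'; count each bucket.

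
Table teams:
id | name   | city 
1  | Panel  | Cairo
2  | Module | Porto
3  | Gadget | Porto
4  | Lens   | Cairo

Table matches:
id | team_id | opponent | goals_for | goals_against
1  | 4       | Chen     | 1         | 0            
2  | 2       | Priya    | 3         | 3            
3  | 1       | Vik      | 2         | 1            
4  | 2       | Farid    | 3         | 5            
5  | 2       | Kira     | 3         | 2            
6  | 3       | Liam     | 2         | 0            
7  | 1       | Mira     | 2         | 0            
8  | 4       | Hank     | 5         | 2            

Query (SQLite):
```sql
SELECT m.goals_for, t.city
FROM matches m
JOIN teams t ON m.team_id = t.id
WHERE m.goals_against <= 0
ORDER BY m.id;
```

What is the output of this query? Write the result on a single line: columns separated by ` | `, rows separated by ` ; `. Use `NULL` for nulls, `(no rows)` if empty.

1 | Cairo ; 2 | Porto ; 2 | Cairo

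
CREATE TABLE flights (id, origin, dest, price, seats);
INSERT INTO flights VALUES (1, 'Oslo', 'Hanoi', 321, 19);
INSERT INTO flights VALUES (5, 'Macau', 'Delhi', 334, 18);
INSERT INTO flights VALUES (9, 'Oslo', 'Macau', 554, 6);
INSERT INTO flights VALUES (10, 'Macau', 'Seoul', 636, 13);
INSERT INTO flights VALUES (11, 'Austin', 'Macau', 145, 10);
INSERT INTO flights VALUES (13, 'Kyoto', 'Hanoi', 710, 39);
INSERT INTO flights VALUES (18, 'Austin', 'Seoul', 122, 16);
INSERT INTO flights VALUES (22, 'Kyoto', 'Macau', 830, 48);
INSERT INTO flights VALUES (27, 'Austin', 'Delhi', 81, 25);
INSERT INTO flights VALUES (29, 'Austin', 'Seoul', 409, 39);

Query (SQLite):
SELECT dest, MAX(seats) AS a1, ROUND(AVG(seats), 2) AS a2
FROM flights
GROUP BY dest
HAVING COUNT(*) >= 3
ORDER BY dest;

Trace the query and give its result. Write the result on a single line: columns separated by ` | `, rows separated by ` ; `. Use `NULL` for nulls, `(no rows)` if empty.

Macau | 48 | 21.33 ; Seoul | 39 | 22.67

Group flights by dest.
Per group compute: MAX(seats), ROUND(AVG(seats), 2).
HAVING: drop groups with fewer than 3 rows.
  Delhi: ids {5, 27} → MAX(seats)=25, ROUND(AVG(seats), 2)=21.5
  Hanoi: ids {1, 13} → MAX(seats)=39, ROUND(AVG(seats), 2)=29
  Macau: ids {9, 11, 22} → MAX(seats)=48, ROUND(AVG(seats), 2)=21.33
  Seoul: ids {10, 18, 29} → MAX(seats)=39, ROUND(AVG(seats), 2)=22.67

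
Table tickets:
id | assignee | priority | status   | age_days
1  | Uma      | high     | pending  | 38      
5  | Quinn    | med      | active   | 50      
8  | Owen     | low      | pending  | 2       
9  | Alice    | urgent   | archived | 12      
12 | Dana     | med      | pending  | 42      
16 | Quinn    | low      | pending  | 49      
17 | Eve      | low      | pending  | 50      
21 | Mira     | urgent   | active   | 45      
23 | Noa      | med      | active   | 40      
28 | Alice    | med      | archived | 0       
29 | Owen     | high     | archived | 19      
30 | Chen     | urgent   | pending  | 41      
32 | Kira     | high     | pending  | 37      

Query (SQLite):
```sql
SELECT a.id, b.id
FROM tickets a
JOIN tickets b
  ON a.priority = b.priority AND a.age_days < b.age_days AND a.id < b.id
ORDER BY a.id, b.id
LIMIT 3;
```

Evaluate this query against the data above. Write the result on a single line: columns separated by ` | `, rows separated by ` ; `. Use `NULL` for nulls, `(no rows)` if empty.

Pairs (a,b) with same priority, a.age_days < b.age_days, a.id < b.id.
priority groups: high:{1,29,32} low:{8,16,17} med:{5,12,23,28} urgent:{9,21,30}
Ordered by (a.id, b.id); first 3.

8 | 16 ; 8 | 17 ; 9 | 21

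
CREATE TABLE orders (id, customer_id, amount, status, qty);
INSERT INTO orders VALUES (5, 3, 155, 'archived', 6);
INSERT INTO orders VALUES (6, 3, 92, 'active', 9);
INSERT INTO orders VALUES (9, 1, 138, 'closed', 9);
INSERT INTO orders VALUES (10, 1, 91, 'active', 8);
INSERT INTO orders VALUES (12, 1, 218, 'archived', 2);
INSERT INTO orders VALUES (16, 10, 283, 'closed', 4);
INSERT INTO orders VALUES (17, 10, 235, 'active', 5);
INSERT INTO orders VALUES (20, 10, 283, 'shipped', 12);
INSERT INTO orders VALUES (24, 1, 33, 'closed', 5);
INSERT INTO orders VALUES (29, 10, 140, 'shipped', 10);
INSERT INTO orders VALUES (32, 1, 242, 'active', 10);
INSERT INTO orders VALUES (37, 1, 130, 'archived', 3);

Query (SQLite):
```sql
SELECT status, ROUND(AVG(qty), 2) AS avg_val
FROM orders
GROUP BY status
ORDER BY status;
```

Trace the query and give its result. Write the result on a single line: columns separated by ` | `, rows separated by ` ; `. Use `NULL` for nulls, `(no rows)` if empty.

active | 8 ; archived | 3.67 ; closed | 6 ; shipped | 11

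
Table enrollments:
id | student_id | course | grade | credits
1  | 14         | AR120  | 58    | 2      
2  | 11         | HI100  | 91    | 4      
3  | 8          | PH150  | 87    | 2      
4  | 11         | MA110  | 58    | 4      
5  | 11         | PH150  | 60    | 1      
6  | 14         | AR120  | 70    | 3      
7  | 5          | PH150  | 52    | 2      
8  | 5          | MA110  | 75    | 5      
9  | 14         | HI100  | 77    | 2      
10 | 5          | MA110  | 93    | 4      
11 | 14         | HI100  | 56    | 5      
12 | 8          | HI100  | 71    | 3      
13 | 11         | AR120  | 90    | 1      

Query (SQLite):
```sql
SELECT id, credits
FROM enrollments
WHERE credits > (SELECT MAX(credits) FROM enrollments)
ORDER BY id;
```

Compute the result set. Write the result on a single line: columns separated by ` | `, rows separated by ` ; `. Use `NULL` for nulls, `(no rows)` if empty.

(no rows)

Scalar subquery: MAX(credits) over all enrollments rows = 5.
Keep rows where credits > that value.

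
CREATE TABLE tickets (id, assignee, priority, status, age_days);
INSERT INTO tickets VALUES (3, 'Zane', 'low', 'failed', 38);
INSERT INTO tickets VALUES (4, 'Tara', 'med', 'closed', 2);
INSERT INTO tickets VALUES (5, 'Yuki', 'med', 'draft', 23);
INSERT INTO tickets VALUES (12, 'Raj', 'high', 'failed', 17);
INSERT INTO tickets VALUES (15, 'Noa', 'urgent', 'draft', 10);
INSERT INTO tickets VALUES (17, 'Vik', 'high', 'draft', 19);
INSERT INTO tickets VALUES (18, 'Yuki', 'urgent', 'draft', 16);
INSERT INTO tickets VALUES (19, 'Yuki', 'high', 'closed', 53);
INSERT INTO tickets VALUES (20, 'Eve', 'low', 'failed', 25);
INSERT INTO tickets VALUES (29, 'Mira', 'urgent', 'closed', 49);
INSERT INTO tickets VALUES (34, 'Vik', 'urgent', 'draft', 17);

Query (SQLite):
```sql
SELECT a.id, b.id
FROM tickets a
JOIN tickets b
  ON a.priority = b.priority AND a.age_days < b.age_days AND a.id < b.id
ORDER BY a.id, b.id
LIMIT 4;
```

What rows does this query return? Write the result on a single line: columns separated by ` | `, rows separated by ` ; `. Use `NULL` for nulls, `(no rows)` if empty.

4 | 5 ; 12 | 17 ; 12 | 19 ; 15 | 18

Pairs (a,b) with same priority, a.age_days < b.age_days, a.id < b.id.
priority groups: high:{12,17,19} low:{3,20} med:{4,5} urgent:{15,18,29,34}
Ordered by (a.id, b.id); first 4.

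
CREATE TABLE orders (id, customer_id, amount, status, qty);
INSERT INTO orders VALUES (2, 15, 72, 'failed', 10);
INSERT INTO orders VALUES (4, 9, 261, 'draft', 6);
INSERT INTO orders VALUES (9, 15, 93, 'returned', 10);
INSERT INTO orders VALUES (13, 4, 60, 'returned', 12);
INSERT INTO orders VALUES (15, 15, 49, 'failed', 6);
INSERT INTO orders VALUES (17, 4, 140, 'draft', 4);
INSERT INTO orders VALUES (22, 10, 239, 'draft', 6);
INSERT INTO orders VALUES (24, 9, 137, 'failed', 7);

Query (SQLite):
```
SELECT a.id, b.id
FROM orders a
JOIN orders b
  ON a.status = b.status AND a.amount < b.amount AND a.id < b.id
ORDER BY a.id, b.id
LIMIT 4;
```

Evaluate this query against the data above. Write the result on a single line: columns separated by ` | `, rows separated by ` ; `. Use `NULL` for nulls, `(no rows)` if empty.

2 | 24 ; 15 | 24 ; 17 | 22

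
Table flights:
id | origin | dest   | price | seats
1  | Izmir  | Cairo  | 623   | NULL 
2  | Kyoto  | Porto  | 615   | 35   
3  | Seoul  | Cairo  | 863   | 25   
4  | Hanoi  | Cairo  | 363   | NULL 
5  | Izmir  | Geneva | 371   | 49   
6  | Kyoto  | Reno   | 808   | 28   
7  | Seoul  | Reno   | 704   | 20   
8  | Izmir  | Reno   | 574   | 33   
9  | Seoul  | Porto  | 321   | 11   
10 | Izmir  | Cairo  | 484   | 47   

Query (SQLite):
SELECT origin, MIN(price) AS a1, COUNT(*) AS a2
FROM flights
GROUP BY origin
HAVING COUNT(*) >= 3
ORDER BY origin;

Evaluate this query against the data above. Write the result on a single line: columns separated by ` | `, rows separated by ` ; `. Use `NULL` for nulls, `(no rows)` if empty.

Izmir | 371 | 4 ; Seoul | 321 | 3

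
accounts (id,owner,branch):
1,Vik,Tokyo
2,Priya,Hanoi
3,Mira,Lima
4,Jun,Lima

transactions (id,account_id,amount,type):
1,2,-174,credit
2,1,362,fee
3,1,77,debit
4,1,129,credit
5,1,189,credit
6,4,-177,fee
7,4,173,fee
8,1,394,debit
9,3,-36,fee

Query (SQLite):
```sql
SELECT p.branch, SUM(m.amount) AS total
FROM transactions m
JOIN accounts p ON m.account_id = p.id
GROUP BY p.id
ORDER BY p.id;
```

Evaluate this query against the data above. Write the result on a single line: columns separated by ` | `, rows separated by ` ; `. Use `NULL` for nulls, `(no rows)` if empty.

Tokyo | 1151 ; Hanoi | -174 ; Lima | -36 ; Lima | -4

Join each transactions row to its accounts via account_id.
Group joined rows by accounts.id; compute SUM(m.amount) per group.
  1: ids {2, 3, 4, 5, 8} → SUM(m.amount)=1151
  2: ids {1} → SUM(m.amount)=-174
  3: ids {9} → SUM(m.amount)=-36
  4: ids {6, 7} → SUM(m.amount)=-4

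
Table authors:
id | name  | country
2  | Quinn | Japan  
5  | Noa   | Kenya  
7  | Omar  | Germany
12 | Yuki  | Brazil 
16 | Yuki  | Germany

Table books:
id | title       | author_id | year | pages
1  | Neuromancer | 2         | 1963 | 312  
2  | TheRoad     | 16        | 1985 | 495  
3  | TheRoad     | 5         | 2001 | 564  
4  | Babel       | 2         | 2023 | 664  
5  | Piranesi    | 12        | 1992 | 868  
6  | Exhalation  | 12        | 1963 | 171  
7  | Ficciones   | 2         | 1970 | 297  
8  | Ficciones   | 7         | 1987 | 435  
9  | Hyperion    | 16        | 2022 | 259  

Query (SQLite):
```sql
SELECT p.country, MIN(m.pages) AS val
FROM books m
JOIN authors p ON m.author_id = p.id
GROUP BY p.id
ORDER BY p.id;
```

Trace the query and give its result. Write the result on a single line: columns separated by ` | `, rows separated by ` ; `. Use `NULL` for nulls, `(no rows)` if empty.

Join each books row to its authors via author_id.
Group joined rows by authors.id; compute MIN(m.pages) per group.
  2: ids {1, 4, 7} → MIN(m.pages)=297
  5: ids {3} → MIN(m.pages)=564
  7: ids {8} → MIN(m.pages)=435
  12: ids {5, 6} → MIN(m.pages)=171
  16: ids {2, 9} → MIN(m.pages)=259

Japan | 297 ; Kenya | 564 ; Germany | 435 ; Brazil | 171 ; Germany | 259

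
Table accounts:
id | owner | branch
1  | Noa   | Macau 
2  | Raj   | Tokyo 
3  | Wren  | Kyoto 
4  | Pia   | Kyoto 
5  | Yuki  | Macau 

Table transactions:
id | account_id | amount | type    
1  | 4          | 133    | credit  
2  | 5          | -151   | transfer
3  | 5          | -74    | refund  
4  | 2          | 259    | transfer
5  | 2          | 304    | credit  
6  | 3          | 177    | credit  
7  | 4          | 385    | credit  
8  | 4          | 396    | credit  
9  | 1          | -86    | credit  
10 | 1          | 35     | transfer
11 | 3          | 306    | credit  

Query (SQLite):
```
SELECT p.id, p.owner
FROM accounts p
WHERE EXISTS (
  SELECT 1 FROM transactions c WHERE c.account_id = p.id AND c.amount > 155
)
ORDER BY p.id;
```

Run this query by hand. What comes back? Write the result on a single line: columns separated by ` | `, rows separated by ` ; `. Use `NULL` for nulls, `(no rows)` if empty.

2 | Raj ; 3 | Wren ; 4 | Pia

For each accounts row, check whether any transactions with matching account_id has amount > 155.
Keep rows where that is true.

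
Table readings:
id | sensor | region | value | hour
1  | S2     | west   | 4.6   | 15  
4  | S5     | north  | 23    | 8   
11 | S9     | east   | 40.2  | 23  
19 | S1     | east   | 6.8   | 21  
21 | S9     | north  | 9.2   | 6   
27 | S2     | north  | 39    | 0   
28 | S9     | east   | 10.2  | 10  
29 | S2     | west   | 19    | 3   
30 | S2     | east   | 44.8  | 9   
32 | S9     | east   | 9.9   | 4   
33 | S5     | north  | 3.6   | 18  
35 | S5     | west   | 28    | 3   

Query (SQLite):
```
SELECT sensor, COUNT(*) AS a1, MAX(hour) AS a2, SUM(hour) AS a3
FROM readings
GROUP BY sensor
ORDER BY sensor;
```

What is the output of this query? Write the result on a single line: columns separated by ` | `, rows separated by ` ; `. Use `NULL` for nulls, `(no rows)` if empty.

S1 | 1 | 21 | 21 ; S2 | 4 | 15 | 27 ; S5 | 3 | 18 | 29 ; S9 | 4 | 23 | 43

Group readings by sensor.
Per group compute: COUNT(*), MAX(hour), SUM(hour).
  S1: ids {19} → COUNT(*)=1, MAX(hour)=21, SUM(hour)=21
  S2: ids {1, 27, 29, 30} → COUNT(*)=4, MAX(hour)=15, SUM(hour)=27
  S5: ids {4, 33, 35} → COUNT(*)=3, MAX(hour)=18, SUM(hour)=29
  S9: ids {11, 21, 28, 32} → COUNT(*)=4, MAX(hour)=23, SUM(hour)=43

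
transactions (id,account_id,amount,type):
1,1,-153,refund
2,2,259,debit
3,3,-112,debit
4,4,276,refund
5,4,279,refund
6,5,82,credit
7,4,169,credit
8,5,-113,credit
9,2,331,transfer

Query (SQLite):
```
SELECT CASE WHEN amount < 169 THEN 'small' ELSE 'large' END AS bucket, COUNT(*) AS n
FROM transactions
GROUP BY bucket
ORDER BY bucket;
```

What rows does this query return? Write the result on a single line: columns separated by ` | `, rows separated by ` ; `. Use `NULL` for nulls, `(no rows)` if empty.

Bucket rows by amount < 169 → 'small' else 'large'; count each bucket.

large | 5 ; small | 4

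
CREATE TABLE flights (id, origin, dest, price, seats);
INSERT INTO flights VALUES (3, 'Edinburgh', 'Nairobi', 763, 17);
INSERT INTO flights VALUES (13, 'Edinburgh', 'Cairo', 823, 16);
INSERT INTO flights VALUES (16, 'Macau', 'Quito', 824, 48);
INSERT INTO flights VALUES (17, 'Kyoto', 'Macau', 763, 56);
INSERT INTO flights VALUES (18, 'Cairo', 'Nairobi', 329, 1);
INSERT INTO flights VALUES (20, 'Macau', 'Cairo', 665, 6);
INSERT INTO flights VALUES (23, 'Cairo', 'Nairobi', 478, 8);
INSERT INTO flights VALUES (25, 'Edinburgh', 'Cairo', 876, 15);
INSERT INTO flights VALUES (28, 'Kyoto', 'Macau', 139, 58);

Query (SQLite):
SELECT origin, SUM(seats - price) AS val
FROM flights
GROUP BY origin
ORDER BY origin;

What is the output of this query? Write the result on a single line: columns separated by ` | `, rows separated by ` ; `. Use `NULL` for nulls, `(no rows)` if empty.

Cairo | -798 ; Edinburgh | -2414 ; Kyoto | -788 ; Macau | -1435

For each row compute seats - price.
Group by origin; take SUM of the expression per group.
  Cairo: ids {18, 23} → SUM(seats - price)=-798
  Edinburgh: ids {3, 13, 25} → SUM(seats - price)=-2414
  Kyoto: ids {17, 28} → SUM(seats - price)=-788
  Macau: ids {16, 20} → SUM(seats - price)=-1435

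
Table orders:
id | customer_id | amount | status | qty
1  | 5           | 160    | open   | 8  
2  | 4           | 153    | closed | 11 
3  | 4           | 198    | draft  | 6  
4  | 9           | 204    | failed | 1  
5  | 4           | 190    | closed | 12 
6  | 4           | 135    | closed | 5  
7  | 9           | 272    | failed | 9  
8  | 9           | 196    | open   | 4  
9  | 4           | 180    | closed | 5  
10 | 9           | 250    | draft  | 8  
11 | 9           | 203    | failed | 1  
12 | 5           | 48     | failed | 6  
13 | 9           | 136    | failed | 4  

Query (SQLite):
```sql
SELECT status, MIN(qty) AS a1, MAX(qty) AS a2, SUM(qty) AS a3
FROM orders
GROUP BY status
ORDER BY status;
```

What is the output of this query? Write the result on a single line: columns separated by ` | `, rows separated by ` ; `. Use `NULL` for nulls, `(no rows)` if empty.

Group orders by status.
Per group compute: MIN(qty), MAX(qty), SUM(qty).
  closed: ids {2, 5, 6, 9} → MIN(qty)=5, MAX(qty)=12, SUM(qty)=33
  draft: ids {3, 10} → MIN(qty)=6, MAX(qty)=8, SUM(qty)=14
  failed: ids {4, 7, 11, 12, 13} → MIN(qty)=1, MAX(qty)=9, SUM(qty)=21
  open: ids {1, 8} → MIN(qty)=4, MAX(qty)=8, SUM(qty)=12

closed | 5 | 12 | 33 ; draft | 6 | 8 | 14 ; failed | 1 | 9 | 21 ; open | 4 | 8 | 12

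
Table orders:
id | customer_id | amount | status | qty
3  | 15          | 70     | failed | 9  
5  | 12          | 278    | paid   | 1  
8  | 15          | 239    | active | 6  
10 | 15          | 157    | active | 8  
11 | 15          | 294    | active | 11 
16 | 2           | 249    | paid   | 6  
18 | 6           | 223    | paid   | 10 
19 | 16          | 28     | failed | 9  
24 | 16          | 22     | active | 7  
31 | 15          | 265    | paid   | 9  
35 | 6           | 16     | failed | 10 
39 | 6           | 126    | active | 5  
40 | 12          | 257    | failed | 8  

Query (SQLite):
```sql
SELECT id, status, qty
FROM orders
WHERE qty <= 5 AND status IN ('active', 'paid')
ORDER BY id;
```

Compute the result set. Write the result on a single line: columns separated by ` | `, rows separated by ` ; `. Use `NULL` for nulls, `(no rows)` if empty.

5 | paid | 1 ; 39 | active | 5

qty <= 5: ids {5, 39}
status IN ('active', 'paid'): ids {5, 8, 10, 11, 16, 18, 24, 31, 39}
Combine with AND.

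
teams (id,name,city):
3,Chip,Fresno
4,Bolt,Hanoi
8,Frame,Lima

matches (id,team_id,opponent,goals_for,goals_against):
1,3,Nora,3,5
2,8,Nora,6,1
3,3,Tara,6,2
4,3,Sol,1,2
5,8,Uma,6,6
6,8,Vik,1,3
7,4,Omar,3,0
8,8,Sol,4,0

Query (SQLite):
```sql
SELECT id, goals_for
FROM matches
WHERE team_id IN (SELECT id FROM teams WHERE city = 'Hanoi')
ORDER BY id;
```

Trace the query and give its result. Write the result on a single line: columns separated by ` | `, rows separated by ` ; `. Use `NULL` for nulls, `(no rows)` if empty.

7 | 3

Inner query: teams.id where city = 'Hanoi'.
Outer: keep matches rows whose team_id is in that set.
Inner query → {4}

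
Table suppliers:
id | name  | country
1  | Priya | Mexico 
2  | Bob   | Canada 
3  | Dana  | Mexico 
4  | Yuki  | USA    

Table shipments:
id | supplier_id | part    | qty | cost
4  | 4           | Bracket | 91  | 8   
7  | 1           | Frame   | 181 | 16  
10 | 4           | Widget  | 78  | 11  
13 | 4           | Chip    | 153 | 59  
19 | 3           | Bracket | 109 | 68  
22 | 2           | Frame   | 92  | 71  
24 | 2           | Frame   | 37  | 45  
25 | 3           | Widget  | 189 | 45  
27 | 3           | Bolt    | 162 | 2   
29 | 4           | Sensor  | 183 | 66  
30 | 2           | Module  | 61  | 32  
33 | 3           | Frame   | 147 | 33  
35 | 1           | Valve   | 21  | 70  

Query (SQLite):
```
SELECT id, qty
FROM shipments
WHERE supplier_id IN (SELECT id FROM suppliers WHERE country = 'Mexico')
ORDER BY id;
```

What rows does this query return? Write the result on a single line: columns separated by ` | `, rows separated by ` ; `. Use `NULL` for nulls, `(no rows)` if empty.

Inner query: suppliers.id where country = 'Mexico'.
Outer: keep shipments rows whose supplier_id is in that set.
Inner query → {1, 3}

7 | 181 ; 19 | 109 ; 25 | 189 ; 27 | 162 ; 33 | 147 ; 35 | 21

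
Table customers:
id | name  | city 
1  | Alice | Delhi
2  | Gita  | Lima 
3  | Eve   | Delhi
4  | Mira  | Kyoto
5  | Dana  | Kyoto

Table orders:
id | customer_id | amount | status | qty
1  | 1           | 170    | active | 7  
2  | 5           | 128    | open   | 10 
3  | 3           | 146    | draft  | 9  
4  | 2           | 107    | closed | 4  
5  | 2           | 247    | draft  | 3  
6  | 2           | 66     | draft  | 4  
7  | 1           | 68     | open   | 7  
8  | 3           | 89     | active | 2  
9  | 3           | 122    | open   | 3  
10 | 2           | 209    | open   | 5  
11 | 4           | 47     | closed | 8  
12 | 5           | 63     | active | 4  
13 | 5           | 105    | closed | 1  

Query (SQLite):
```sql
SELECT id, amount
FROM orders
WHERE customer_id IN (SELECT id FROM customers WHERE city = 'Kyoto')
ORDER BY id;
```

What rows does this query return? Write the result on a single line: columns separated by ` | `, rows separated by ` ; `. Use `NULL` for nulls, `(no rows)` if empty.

Inner query: customers.id where city = 'Kyoto'.
Outer: keep orders rows whose customer_id is in that set.
Inner query → {4, 5}

2 | 128 ; 11 | 47 ; 12 | 63 ; 13 | 105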